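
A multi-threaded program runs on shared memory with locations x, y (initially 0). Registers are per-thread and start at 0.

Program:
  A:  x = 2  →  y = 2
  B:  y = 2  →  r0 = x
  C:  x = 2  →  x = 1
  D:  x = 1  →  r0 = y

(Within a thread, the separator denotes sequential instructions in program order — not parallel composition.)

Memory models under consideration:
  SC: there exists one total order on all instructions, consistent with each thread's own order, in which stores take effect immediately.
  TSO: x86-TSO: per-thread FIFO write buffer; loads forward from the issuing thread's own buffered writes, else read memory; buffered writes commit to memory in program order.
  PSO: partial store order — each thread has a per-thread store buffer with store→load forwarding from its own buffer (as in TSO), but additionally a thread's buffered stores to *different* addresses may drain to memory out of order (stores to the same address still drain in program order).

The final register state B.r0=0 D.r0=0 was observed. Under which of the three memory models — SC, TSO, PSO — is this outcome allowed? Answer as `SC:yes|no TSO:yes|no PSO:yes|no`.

SC:no TSO:yes PSO:yes

outcome vector order: (B.r0,D.r0)
SC (5): 02, 10, 12, 20, 22
TSO (6): 00, 02, 10, 12, 20, 22
PSO (6): 00, 02, 10, 12, 20, 22
target 00 ∈ {TSO,PSO}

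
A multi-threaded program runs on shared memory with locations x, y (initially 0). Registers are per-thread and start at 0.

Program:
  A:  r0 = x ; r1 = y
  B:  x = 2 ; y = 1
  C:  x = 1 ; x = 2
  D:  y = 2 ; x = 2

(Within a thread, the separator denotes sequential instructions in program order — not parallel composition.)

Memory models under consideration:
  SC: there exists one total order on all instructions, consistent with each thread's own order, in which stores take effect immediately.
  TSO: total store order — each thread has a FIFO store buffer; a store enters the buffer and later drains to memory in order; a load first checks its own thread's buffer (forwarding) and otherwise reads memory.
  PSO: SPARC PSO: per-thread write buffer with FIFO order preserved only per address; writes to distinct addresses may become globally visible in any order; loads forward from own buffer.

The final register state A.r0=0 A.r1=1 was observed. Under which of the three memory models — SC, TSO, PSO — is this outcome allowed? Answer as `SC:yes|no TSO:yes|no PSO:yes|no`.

outcome vector order: (A.r0,A.r1)
[SC] allowed = {00, 01, 02, 10, 11, 12, 20, 21, 22}
[TSO] allowed = {00, 01, 02, 10, 11, 12, 20, 21, 22}
[PSO] allowed = {00, 01, 02, 10, 11, 12, 20, 21, 22}
target 01 ∈ {SC,TSO,PSO}

SC:yes TSO:yes PSO:yes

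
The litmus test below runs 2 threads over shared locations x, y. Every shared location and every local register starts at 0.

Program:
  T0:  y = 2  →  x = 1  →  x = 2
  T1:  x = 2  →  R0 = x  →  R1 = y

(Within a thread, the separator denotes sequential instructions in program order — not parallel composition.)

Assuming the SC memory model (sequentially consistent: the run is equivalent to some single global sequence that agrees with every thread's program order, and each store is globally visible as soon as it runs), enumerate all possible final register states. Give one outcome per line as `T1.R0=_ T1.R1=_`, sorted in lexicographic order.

T1.R0=1 T1.R1=2
T1.R0=2 T1.R1=0
T1.R0=2 T1.R1=2

outcome vector order: (T1.R0,T1.R1)
|SC outcomes| = 3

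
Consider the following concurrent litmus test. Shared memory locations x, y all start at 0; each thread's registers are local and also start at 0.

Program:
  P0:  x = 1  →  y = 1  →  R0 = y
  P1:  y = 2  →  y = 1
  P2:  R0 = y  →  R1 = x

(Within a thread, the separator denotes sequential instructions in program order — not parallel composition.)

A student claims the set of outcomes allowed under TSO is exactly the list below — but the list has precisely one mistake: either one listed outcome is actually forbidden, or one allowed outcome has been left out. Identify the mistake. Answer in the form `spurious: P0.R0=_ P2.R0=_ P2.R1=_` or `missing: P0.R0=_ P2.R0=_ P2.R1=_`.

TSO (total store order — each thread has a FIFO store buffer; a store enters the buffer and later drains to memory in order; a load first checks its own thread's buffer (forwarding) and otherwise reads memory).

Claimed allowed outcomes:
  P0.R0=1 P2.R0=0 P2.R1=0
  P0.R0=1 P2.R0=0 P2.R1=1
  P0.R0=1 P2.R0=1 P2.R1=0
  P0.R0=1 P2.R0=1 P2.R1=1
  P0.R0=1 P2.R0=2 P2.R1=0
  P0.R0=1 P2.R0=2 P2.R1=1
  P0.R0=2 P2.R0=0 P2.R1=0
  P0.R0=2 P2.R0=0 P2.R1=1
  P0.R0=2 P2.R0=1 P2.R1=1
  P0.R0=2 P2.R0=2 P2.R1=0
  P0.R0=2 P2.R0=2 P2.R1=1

outcome vector order: (P0.R0,P2.R0,P2.R1)
TSO (10): 1/0/0; 1/0/1; 1/1/0; 1/1/1; 1/2/0; 1/2/1; 2/0/0; 2/0/1; 2/1/1; 2/2/1
claimed∖TSO = {2/2/0}

spurious: P0.R0=2 P2.R0=2 P2.R1=0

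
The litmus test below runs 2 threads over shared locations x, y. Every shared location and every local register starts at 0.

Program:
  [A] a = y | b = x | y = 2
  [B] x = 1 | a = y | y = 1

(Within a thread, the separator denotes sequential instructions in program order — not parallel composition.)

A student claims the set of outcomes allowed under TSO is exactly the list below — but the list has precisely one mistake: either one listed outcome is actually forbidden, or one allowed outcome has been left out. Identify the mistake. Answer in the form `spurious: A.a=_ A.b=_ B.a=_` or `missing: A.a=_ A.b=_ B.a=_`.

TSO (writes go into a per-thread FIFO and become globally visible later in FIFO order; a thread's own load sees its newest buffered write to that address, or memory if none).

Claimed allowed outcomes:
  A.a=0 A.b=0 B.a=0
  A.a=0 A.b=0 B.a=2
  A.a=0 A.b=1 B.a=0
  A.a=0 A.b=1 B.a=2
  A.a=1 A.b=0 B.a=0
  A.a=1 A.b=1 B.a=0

outcome vector order: (A.a,A.b,B.a)
TSO: 5 outcomes — {000; 002; 010; 012; 110}
claimed∖TSO = {100}

spurious: A.a=1 A.b=0 B.a=0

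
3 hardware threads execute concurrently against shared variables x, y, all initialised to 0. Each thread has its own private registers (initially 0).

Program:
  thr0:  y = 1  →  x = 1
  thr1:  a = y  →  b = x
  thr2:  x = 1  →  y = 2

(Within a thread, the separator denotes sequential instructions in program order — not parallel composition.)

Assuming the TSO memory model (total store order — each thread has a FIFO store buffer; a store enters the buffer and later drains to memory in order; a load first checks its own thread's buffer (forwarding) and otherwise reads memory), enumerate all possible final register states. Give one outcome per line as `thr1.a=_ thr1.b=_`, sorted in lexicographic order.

outcome vector order: (thr1.a,thr1.b)
|TSO outcomes| = 5

thr1.a=0 thr1.b=0
thr1.a=0 thr1.b=1
thr1.a=1 thr1.b=0
thr1.a=1 thr1.b=1
thr1.a=2 thr1.b=1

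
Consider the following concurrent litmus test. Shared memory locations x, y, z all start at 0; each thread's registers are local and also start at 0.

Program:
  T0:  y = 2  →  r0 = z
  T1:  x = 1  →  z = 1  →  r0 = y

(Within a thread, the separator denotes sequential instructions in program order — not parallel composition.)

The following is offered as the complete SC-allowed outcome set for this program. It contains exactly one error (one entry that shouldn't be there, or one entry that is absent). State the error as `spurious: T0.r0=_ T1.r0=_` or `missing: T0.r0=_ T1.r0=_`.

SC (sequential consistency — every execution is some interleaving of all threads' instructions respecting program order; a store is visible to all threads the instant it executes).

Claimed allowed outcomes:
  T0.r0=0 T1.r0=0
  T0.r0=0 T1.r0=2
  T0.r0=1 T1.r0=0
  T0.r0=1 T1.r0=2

outcome vector order: (T0.r0,T1.r0)
[SC] allowed = {02 10 12}
claimed∖SC = {00}

spurious: T0.r0=0 T1.r0=0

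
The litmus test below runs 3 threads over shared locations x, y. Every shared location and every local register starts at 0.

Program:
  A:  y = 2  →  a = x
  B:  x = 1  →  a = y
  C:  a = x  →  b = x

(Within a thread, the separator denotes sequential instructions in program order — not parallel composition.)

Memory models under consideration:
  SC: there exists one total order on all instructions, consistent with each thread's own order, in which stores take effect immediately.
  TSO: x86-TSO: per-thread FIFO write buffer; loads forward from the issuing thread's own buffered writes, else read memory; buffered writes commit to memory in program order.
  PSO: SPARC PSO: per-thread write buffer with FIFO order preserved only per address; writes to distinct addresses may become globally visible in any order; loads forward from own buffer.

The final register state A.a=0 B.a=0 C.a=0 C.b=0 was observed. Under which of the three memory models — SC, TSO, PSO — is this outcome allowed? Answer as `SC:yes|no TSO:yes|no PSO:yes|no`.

SC:no TSO:yes PSO:yes

outcome vector order: (A.a,B.a,C.a,C.b)
under SC → <0 2 0 0>; <0 2 0 1>; <0 2 1 1>; <1 0 0 0>; <1 0 0 1>; <1 0 1 1>; <1 2 0 0>; <1 2 0 1>; <1 2 1 1>
under TSO → <0 0 0 0>; <0 0 0 1>; <0 0 1 1>; <0 2 0 0>; <0 2 0 1>; <0 2 1 1>; <1 0 0 0>; <1 0 0 1>; <1 0 1 1>; <1 2 0 0>; <1 2 0 1>; <1 2 1 1>
under PSO → <0 0 0 0>; <0 0 0 1>; <0 0 1 1>; <0 2 0 0>; <0 2 0 1>; <0 2 1 1>; <1 0 0 0>; <1 0 0 1>; <1 0 1 1>; <1 2 0 0>; <1 2 0 1>; <1 2 1 1>
target <0 0 0 0> ∈ {TSO,PSO}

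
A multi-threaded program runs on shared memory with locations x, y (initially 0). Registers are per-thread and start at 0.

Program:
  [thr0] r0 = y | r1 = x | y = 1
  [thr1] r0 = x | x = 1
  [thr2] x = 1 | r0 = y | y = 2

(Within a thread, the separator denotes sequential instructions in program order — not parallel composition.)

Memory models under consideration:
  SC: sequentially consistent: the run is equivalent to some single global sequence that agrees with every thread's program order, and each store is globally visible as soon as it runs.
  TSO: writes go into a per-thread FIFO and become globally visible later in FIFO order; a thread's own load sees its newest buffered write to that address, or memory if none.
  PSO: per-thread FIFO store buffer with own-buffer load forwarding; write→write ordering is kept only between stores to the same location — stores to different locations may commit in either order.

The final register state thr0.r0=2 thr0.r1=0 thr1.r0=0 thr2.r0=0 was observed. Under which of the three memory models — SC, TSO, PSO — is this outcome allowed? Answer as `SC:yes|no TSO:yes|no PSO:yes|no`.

SC:no TSO:no PSO:yes

outcome vector order: (thr0.r0,thr0.r1,thr1.r0,thr2.r0)
[SC] allowed = {(0,0,0,0) (0,0,0,1) (0,0,1,0) (0,0,1,1) (0,1,0,0) (0,1,0,1) (0,1,1,0) (0,1,1,1) (2,1,0,0) (2,1,1,0)}
[TSO] allowed = {(0,0,0,0) (0,0,0,1) (0,0,1,0) (0,0,1,1) (0,1,0,0) (0,1,0,1) (0,1,1,0) (0,1,1,1) (2,1,0,0) (2,1,1,0)}
[PSO] allowed = {(0,0,0,0) (0,0,0,1) (0,0,1,0) (0,0,1,1) (0,1,0,0) (0,1,0,1) (0,1,1,0) (0,1,1,1) (2,0,0,0) (2,0,1,0) (2,1,0,0) (2,1,1,0)}
target (2,0,0,0) ∈ {PSO}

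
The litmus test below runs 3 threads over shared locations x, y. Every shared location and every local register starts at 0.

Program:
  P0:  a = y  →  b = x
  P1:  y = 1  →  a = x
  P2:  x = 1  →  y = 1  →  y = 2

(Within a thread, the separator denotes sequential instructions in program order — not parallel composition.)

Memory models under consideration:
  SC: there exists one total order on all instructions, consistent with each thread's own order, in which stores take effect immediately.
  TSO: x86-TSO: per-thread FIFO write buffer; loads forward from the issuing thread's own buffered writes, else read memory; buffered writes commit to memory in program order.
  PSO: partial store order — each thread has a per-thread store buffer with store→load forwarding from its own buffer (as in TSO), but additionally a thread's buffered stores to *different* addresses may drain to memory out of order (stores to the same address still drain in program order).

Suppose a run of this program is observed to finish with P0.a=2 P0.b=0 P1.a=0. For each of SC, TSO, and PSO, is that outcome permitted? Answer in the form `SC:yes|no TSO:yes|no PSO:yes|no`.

SC:no TSO:no PSO:yes

outcome vector order: (P0.a,P0.b,P1.a)
[SC] allowed = {000 001 010 011 100 101 110 111 210 211}
[TSO] allowed = {000 001 010 011 100 101 110 111 210 211}
[PSO] allowed = {000 001 010 011 100 101 110 111 200 201 210 211}
target 200 ∈ {PSO}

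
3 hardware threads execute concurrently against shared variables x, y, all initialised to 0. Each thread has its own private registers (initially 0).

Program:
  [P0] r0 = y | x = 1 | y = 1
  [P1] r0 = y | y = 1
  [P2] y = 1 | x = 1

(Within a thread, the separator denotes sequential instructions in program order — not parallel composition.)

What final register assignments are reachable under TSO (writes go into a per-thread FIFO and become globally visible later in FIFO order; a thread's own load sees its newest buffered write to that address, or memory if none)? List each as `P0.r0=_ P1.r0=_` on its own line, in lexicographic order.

outcome vector order: (P0.r0,P1.r0)
|TSO outcomes| = 4

P0.r0=0 P1.r0=0
P0.r0=0 P1.r0=1
P0.r0=1 P1.r0=0
P0.r0=1 P1.r0=1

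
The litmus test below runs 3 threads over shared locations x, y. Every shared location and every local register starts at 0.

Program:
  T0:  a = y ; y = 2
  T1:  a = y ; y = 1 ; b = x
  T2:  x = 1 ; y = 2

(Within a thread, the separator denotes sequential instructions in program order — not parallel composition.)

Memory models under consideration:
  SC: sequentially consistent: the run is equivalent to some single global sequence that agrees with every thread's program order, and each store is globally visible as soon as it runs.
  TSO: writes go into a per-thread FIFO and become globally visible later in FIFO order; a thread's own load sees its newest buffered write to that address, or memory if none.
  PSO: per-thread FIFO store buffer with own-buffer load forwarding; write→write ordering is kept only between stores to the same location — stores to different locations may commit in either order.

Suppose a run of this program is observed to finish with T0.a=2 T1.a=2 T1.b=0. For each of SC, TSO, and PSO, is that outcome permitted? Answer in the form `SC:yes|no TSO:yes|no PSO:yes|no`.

outcome vector order: (T0.a,T1.a,T1.b)
SC: 10 outcomes — {0/0/0, 0/0/1, 0/2/0, 0/2/1, 1/0/0, 1/0/1, 1/2/1, 2/0/0, 2/0/1, 2/2/1}
TSO: 10 outcomes — {0/0/0, 0/0/1, 0/2/0, 0/2/1, 1/0/0, 1/0/1, 1/2/1, 2/0/0, 2/0/1, 2/2/1}
PSO: 12 outcomes — {0/0/0, 0/0/1, 0/2/0, 0/2/1, 1/0/0, 1/0/1, 1/2/0, 1/2/1, 2/0/0, 2/0/1, 2/2/0, 2/2/1}
target 2/2/0 ∈ {PSO}

SC:no TSO:no PSO:yes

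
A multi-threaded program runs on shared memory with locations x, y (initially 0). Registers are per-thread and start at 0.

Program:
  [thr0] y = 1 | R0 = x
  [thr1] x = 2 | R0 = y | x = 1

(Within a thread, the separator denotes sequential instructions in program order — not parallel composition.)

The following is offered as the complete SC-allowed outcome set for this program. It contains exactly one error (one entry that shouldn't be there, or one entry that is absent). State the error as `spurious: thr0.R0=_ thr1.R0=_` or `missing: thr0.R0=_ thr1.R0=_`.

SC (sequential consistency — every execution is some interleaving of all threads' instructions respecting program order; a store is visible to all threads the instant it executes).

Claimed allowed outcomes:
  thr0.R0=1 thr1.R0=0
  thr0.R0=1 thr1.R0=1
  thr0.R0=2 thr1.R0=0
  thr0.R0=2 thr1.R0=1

missing: thr0.R0=0 thr1.R0=1

outcome vector order: (thr0.R0,thr1.R0)
SC (5): <0 1>, <1 0>, <1 1>, <2 0>, <2 1>
SC∖claimed = {<0 1>}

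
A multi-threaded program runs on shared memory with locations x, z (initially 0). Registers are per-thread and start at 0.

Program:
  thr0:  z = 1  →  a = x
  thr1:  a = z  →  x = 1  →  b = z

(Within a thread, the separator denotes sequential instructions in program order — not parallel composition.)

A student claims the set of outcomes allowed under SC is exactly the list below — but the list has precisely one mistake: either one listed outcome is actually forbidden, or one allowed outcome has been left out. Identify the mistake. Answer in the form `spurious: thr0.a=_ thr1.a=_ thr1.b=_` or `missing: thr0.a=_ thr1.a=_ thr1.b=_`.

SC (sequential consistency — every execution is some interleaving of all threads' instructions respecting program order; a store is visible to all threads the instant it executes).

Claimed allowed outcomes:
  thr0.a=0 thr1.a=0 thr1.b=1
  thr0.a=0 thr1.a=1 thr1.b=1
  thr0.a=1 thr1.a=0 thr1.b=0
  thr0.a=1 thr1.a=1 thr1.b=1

missing: thr0.a=1 thr1.a=0 thr1.b=1

outcome vector order: (thr0.a,thr1.a,thr1.b)
SC: 5 outcomes — {(0,0,1), (0,1,1), (1,0,0), (1,0,1), (1,1,1)}
SC∖claimed = {(1,0,1)}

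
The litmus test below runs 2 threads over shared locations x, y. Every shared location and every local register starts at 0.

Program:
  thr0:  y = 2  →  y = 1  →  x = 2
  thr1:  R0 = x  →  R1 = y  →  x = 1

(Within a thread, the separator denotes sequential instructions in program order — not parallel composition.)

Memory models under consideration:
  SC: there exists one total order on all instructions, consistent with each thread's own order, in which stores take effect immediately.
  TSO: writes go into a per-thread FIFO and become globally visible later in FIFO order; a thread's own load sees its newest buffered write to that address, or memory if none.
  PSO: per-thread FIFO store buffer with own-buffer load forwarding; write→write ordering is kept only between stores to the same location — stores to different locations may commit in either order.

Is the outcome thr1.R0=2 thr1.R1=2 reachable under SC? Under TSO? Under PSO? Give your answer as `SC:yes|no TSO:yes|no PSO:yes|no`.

outcome vector order: (thr1.R0,thr1.R1)
[SC] allowed = {(0,0) (0,1) (0,2) (2,1)}
[TSO] allowed = {(0,0) (0,1) (0,2) (2,1)}
[PSO] allowed = {(0,0) (0,1) (0,2) (2,0) (2,1) (2,2)}
target (2,2) ∈ {PSO}

SC:no TSO:no PSO:yes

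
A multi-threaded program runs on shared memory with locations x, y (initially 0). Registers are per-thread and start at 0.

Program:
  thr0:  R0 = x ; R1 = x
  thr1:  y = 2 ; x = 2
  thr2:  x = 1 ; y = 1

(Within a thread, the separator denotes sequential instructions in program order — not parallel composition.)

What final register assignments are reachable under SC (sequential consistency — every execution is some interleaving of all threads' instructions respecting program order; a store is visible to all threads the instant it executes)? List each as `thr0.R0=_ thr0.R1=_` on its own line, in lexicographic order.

thr0.R0=0 thr0.R1=0
thr0.R0=0 thr0.R1=1
thr0.R0=0 thr0.R1=2
thr0.R0=1 thr0.R1=1
thr0.R0=1 thr0.R1=2
thr0.R0=2 thr0.R1=1
thr0.R0=2 thr0.R1=2

outcome vector order: (thr0.R0,thr0.R1)
|SC outcomes| = 7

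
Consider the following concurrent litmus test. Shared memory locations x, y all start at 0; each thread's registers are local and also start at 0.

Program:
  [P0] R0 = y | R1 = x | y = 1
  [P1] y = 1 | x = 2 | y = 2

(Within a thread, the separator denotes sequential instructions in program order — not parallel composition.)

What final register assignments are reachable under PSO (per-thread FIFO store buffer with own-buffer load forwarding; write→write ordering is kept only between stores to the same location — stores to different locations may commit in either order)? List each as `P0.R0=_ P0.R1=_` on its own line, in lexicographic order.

outcome vector order: (P0.R0,P0.R1)
|PSO outcomes| = 6

P0.R0=0 P0.R1=0
P0.R0=0 P0.R1=2
P0.R0=1 P0.R1=0
P0.R0=1 P0.R1=2
P0.R0=2 P0.R1=0
P0.R0=2 P0.R1=2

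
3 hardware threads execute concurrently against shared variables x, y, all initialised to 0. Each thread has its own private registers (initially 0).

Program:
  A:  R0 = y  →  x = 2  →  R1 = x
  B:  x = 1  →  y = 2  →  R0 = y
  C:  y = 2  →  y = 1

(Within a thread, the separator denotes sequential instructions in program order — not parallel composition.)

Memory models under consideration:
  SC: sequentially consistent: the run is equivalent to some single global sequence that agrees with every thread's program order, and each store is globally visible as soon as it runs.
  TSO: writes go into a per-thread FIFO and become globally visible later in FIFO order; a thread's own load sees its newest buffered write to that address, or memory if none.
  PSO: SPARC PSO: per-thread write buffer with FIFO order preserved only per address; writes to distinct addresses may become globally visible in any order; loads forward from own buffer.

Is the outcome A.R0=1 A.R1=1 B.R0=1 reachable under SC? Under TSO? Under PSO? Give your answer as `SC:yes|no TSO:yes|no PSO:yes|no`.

outcome vector order: (A.R0,A.R1,B.R0)
SC: 11 outcomes — {011 012 021 022 112 121 122 211 212 221 222}
TSO: 11 outcomes — {011 012 021 022 112 121 122 211 212 221 222}
PSO: 12 outcomes — {011 012 021 022 111 112 121 122 211 212 221 222}
target 111 ∈ {PSO}

SC:no TSO:no PSO:yes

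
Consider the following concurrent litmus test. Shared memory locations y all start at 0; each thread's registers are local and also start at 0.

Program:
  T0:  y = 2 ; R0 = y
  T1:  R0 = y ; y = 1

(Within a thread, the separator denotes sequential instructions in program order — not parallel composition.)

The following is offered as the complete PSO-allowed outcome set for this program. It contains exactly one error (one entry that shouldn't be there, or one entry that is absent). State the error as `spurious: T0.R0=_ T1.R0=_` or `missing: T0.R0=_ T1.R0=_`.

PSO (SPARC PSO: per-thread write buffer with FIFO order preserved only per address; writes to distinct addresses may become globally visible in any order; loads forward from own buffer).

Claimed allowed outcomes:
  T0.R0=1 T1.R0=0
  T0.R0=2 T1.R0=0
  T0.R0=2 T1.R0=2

outcome vector order: (T0.R0,T1.R0)
PSO: 4 outcomes — {1/0 1/2 2/0 2/2}
PSO∖claimed = {1/2}

missing: T0.R0=1 T1.R0=2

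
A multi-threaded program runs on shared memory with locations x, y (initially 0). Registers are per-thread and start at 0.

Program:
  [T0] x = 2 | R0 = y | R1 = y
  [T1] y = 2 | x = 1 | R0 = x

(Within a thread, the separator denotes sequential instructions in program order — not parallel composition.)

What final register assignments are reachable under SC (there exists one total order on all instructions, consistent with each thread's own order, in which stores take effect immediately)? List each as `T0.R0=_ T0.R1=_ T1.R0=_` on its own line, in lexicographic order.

T0.R0=0 T0.R1=0 T1.R0=1
T0.R0=0 T0.R1=2 T1.R0=1
T0.R0=2 T0.R1=2 T1.R0=1
T0.R0=2 T0.R1=2 T1.R0=2

outcome vector order: (T0.R0,T0.R1,T1.R0)
|SC outcomes| = 4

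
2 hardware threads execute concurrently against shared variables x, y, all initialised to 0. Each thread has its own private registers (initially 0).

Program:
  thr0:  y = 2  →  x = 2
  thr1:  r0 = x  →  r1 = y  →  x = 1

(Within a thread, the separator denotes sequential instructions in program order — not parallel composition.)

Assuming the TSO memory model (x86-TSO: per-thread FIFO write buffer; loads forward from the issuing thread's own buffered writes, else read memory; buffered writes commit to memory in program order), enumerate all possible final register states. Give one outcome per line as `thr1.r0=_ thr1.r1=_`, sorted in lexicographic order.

outcome vector order: (thr1.r0,thr1.r1)
|TSO outcomes| = 3

thr1.r0=0 thr1.r1=0
thr1.r0=0 thr1.r1=2
thr1.r0=2 thr1.r1=2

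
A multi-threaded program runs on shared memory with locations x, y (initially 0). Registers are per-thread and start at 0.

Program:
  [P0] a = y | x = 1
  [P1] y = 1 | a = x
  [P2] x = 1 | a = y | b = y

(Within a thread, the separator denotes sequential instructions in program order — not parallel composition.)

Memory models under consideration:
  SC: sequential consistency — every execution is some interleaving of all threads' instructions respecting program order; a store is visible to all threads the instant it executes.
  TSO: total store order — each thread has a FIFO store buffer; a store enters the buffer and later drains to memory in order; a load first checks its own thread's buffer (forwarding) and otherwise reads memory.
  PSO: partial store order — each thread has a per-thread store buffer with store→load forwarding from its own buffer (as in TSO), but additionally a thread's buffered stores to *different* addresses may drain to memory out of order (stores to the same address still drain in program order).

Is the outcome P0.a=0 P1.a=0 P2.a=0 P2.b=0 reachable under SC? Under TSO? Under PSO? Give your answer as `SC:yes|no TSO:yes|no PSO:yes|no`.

SC:no TSO:yes PSO:yes

outcome vector order: (P0.a,P1.a,P2.a,P2.b)
under SC → (0,0,1,1) (0,1,0,0) (0,1,0,1) (0,1,1,1) (1,0,1,1) (1,1,0,0) (1,1,0,1) (1,1,1,1)
under TSO → (0,0,0,0) (0,0,0,1) (0,0,1,1) (0,1,0,0) (0,1,0,1) (0,1,1,1) (1,0,0,0) (1,0,0,1) (1,0,1,1) (1,1,0,0) (1,1,0,1) (1,1,1,1)
under PSO → (0,0,0,0) (0,0,0,1) (0,0,1,1) (0,1,0,0) (0,1,0,1) (0,1,1,1) (1,0,0,0) (1,0,0,1) (1,0,1,1) (1,1,0,0) (1,1,0,1) (1,1,1,1)
target (0,0,0,0) ∈ {TSO,PSO}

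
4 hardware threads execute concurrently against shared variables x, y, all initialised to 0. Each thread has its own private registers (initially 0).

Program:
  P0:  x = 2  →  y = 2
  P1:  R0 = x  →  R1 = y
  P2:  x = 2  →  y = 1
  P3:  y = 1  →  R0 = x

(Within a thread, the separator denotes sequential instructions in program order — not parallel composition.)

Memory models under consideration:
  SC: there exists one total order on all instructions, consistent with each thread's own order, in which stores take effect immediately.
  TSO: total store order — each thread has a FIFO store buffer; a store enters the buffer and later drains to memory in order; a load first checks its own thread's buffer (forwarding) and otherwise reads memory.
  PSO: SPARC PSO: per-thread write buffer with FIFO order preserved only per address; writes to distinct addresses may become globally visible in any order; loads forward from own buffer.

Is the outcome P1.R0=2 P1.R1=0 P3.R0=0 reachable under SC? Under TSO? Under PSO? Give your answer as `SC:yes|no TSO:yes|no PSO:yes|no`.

SC:no TSO:yes PSO:yes

outcome vector order: (P1.R0,P1.R1,P3.R0)
SC (11): <0 0 0>, <0 0 2>, <0 1 0>, <0 1 2>, <0 2 0>, <0 2 2>, <2 0 2>, <2 1 0>, <2 1 2>, <2 2 0>, <2 2 2>
TSO (12): <0 0 0>, <0 0 2>, <0 1 0>, <0 1 2>, <0 2 0>, <0 2 2>, <2 0 0>, <2 0 2>, <2 1 0>, <2 1 2>, <2 2 0>, <2 2 2>
PSO (12): <0 0 0>, <0 0 2>, <0 1 0>, <0 1 2>, <0 2 0>, <0 2 2>, <2 0 0>, <2 0 2>, <2 1 0>, <2 1 2>, <2 2 0>, <2 2 2>
target <2 0 0> ∈ {TSO,PSO}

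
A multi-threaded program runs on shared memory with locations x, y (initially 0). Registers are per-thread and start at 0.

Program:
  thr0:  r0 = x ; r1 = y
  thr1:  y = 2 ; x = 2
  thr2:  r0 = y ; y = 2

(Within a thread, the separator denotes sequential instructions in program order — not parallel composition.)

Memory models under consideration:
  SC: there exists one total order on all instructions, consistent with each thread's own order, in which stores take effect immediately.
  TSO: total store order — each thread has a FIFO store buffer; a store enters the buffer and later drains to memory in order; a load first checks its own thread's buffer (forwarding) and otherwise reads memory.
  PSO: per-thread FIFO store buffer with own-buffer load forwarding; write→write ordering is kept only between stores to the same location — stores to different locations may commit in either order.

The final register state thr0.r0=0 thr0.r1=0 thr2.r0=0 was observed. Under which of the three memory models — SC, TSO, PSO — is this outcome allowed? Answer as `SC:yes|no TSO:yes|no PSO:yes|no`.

SC:yes TSO:yes PSO:yes

outcome vector order: (thr0.r0,thr0.r1,thr2.r0)
SC: 6 outcomes — {<0 0 0>, <0 0 2>, <0 2 0>, <0 2 2>, <2 2 0>, <2 2 2>}
TSO: 6 outcomes — {<0 0 0>, <0 0 2>, <0 2 0>, <0 2 2>, <2 2 0>, <2 2 2>}
PSO: 8 outcomes — {<0 0 0>, <0 0 2>, <0 2 0>, <0 2 2>, <2 0 0>, <2 0 2>, <2 2 0>, <2 2 2>}
target <0 0 0> ∈ {SC,TSO,PSO}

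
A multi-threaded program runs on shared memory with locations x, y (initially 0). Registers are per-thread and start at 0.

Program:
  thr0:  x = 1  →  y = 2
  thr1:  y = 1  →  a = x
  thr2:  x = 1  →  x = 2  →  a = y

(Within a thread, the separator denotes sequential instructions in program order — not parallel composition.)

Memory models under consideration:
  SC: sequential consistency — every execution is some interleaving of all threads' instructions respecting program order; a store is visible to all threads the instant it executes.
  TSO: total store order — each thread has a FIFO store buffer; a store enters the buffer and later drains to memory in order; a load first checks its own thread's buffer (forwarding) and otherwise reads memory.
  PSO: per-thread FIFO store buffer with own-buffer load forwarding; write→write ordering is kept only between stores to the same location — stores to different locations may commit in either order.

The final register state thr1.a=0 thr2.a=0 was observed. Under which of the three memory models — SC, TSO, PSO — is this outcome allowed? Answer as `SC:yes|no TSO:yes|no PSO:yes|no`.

SC:no TSO:yes PSO:yes

outcome vector order: (thr1.a,thr2.a)
SC (8): 01, 02, 10, 11, 12, 20, 21, 22
TSO (9): 00, 01, 02, 10, 11, 12, 20, 21, 22
PSO (9): 00, 01, 02, 10, 11, 12, 20, 21, 22
target 00 ∈ {TSO,PSO}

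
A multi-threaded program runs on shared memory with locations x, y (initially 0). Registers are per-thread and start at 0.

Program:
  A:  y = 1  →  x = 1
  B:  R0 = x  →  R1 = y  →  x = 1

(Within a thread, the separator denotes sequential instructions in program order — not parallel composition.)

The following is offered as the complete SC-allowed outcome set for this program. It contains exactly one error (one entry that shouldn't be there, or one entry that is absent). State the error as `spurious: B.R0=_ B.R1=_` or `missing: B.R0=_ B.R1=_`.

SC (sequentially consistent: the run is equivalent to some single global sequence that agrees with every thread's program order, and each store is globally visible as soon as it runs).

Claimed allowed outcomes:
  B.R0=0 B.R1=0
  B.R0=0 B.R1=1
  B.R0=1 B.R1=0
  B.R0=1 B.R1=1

outcome vector order: (B.R0,B.R1)
[SC] allowed = {0/0; 0/1; 1/1}
claimed∖SC = {1/0}

spurious: B.R0=1 B.R1=0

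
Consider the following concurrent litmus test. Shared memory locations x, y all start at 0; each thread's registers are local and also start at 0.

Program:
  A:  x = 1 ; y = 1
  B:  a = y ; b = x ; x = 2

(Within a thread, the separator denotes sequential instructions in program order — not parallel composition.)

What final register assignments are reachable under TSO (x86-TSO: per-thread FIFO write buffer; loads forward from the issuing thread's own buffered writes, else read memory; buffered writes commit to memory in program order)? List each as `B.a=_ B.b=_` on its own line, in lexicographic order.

outcome vector order: (B.a,B.b)
|TSO outcomes| = 3

B.a=0 B.b=0
B.a=0 B.b=1
B.a=1 B.b=1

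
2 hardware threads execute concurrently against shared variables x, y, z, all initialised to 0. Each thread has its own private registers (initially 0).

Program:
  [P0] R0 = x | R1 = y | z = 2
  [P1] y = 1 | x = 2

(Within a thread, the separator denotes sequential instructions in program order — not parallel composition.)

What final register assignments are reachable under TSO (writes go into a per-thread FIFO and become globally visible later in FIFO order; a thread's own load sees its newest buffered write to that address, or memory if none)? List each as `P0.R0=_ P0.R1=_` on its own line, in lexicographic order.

outcome vector order: (P0.R0,P0.R1)
|TSO outcomes| = 3

P0.R0=0 P0.R1=0
P0.R0=0 P0.R1=1
P0.R0=2 P0.R1=1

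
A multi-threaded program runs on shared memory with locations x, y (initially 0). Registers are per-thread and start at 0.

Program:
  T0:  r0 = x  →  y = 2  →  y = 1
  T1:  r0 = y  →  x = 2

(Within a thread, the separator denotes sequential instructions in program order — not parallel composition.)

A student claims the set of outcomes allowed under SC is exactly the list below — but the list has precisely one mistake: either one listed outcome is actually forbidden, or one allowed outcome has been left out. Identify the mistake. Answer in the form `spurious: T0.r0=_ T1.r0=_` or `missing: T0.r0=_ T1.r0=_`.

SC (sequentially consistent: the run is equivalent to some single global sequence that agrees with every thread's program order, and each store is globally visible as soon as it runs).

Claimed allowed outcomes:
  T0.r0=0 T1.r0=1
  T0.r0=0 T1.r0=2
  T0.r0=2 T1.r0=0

missing: T0.r0=0 T1.r0=0

outcome vector order: (T0.r0,T1.r0)
SC (4): 00; 01; 02; 20
SC∖claimed = {00}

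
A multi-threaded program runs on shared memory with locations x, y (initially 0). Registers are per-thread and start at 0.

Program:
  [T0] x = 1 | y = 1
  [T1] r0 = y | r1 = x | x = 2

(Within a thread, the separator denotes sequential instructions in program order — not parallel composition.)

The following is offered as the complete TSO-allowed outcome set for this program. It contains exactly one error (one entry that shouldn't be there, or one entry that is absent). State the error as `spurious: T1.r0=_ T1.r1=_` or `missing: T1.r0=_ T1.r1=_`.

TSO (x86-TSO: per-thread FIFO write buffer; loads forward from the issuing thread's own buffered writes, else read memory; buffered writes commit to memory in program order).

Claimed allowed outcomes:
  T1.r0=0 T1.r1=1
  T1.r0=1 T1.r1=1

missing: T1.r0=0 T1.r1=0

outcome vector order: (T1.r0,T1.r1)
under TSO → 00 01 11
TSO∖claimed = {00}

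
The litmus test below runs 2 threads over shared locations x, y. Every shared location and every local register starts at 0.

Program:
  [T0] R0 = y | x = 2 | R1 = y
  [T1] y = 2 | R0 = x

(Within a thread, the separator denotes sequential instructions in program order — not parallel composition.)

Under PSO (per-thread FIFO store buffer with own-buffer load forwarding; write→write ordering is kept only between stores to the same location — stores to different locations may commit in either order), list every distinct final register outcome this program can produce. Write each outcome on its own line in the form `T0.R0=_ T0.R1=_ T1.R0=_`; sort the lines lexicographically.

outcome vector order: (T0.R0,T0.R1,T1.R0)
|PSO outcomes| = 6

T0.R0=0 T0.R1=0 T1.R0=0
T0.R0=0 T0.R1=0 T1.R0=2
T0.R0=0 T0.R1=2 T1.R0=0
T0.R0=0 T0.R1=2 T1.R0=2
T0.R0=2 T0.R1=2 T1.R0=0
T0.R0=2 T0.R1=2 T1.R0=2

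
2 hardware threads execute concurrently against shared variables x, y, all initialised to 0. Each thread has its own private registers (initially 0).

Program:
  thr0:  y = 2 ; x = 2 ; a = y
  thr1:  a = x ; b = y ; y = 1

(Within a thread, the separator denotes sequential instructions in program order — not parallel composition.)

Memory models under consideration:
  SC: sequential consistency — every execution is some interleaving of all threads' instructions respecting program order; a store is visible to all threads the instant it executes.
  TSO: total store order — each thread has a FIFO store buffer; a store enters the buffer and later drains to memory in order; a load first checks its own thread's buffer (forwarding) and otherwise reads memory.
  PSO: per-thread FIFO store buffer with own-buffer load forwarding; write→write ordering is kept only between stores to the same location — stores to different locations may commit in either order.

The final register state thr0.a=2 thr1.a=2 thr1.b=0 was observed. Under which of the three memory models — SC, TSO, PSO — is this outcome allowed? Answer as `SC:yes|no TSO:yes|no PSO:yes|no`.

outcome vector order: (thr0.a,thr1.a,thr1.b)
under SC → <1 0 0>; <1 0 2>; <1 2 2>; <2 0 0>; <2 0 2>; <2 2 2>
under TSO → <1 0 0>; <1 0 2>; <1 2 2>; <2 0 0>; <2 0 2>; <2 2 2>
under PSO → <1 0 0>; <1 0 2>; <1 2 0>; <1 2 2>; <2 0 0>; <2 0 2>; <2 2 0>; <2 2 2>
target <2 2 0> ∈ {PSO}

SC:no TSO:no PSO:yes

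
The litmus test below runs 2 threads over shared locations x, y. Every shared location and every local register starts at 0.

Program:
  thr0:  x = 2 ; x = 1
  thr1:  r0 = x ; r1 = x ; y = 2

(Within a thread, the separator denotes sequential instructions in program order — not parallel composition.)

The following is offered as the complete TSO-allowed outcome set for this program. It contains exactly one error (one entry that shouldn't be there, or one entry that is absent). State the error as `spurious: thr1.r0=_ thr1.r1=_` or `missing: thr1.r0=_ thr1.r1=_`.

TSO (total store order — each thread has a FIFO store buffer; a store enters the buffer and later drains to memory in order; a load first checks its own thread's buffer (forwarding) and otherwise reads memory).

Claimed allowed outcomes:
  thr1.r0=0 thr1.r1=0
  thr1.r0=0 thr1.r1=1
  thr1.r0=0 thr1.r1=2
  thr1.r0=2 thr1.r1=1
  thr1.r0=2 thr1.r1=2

outcome vector order: (thr1.r0,thr1.r1)
TSO: 6 outcomes — {0/0 0/1 0/2 1/1 2/1 2/2}
TSO∖claimed = {1/1}

missing: thr1.r0=1 thr1.r1=1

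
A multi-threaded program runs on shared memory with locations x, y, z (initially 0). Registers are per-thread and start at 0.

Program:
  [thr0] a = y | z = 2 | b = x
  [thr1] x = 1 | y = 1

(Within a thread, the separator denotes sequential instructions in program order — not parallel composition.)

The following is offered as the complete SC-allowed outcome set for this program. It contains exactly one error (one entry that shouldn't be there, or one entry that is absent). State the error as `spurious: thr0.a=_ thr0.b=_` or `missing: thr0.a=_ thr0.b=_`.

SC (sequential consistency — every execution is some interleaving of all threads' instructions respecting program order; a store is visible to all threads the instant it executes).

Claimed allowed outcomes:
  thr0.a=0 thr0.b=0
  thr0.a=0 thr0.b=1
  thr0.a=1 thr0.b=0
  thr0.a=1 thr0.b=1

spurious: thr0.a=1 thr0.b=0

outcome vector order: (thr0.a,thr0.b)
SC (3): (0,0); (0,1); (1,1)
claimed∖SC = {(1,0)}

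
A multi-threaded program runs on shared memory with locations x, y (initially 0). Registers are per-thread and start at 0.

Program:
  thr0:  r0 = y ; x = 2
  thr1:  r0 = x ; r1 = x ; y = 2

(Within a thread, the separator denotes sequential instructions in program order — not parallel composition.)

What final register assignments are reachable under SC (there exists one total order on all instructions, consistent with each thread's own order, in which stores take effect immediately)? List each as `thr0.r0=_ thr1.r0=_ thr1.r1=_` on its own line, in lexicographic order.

thr0.r0=0 thr1.r0=0 thr1.r1=0
thr0.r0=0 thr1.r0=0 thr1.r1=2
thr0.r0=0 thr1.r0=2 thr1.r1=2
thr0.r0=2 thr1.r0=0 thr1.r1=0

outcome vector order: (thr0.r0,thr1.r0,thr1.r1)
|SC outcomes| = 4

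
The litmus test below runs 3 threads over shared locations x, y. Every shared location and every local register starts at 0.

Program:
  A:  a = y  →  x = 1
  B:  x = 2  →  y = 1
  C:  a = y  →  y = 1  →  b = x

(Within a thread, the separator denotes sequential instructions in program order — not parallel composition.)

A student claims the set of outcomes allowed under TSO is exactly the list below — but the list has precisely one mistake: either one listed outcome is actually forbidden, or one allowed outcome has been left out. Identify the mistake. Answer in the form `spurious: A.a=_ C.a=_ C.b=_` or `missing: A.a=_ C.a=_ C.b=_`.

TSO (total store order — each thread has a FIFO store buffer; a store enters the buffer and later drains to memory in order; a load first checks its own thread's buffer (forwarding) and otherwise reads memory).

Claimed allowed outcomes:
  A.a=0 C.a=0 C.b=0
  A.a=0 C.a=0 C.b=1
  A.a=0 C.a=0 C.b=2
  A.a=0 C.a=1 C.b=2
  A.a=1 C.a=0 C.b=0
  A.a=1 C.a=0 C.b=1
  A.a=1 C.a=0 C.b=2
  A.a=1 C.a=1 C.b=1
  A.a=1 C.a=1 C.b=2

missing: A.a=0 C.a=1 C.b=1

outcome vector order: (A.a,C.a,C.b)
[TSO] allowed = {(0,0,0), (0,0,1), (0,0,2), (0,1,1), (0,1,2), (1,0,0), (1,0,1), (1,0,2), (1,1,1), (1,1,2)}
TSO∖claimed = {(0,1,1)}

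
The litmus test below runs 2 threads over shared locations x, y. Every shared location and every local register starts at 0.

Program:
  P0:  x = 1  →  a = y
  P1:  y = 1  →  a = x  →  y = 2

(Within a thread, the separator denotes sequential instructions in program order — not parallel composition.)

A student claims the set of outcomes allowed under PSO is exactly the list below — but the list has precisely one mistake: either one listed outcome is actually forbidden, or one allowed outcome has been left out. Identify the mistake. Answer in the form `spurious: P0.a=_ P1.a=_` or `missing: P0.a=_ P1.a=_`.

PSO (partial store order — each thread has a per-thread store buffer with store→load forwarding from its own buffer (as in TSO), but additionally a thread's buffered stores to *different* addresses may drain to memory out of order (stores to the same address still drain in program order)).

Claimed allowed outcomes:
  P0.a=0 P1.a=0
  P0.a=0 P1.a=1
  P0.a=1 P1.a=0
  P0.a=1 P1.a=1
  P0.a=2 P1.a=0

outcome vector order: (P0.a,P1.a)
PSO: 6 outcomes — {<0 0>; <0 1>; <1 0>; <1 1>; <2 0>; <2 1>}
PSO∖claimed = {<2 1>}

missing: P0.a=2 P1.a=1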